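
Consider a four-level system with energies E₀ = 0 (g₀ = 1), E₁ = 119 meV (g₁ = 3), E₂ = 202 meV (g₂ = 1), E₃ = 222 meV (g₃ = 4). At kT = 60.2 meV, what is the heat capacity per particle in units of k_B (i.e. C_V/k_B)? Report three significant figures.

1.47

Eᵢ/kT = 0, 1.9767, 3.3555, 3.6877.
Z = Σ gᵢe^(−Eᵢ/kT) = 1·e^(−0) + 3·e^(−1.9767) + 1·e^(−3.3555) + 4·e^(−3.6877) = 1.0000 + 0.41558 + 0.034892 + 0.10012 = 1.5506.
⟨E⟩ = 50.773 meV, ⟨E²⟩ = 7895.7 meV².
C_V/k_B = (⟨E²⟩ − ⟨E⟩²)/(kT)² = (7895.7 − 2577.9)/3624.0 = 1.47.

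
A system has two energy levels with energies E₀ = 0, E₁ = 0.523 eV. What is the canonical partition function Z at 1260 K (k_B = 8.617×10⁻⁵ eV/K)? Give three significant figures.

Z = 1.01

k_BT = 8.617×10⁻⁵ × 1260 K = 0.10857 eV.
Eᵢ/kT = 0, 4.8172.
Z = Σ e^(−Eᵢ/kT) = e^(−0) + e^(−4.8172) = 1.0000 + 0.0080894 = 1.0081.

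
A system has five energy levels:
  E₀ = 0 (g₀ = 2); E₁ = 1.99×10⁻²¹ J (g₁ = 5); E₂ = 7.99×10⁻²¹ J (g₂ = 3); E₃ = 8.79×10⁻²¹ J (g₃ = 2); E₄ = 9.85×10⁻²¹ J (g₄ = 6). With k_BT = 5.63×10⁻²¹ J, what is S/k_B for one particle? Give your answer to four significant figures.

2.658

Eᵢ/kT = 0, 0.353464, 1.41918, 1.56128, 1.74956.
Z = Σ gᵢe^(−Eᵢ/kT) = 2·e^(−0) + 5·e^(−0.353464) + 3·e^(−1.41918) + 2·e^(−1.56128) + 6·e^(−1.74956) = 2.00000 + 3.51126 + 0.725737 + 0.419735 + 1.04310 = 7.69983.
⟨E⟩ = Σ EᵢPᵢ = 3.47411 ×10⁻²¹ J.
S/k_B = ln Z + ⟨E⟩/kT = ln(7.69983) + 3.47411/5.63 = 2.04120 + 0.617071 = 2.658.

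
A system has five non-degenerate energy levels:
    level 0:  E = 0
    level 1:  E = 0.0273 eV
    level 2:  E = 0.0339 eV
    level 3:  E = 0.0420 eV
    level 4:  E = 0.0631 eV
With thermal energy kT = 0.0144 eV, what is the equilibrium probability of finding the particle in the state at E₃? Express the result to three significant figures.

Eᵢ/kT = 0, 1.8958, 2.3542, 2.9167, 4.3819.
Z = Σ e^(−Eᵢ/kT) = e^(−0) + e^(−1.8958) + e^(−2.3542) + e^(−2.9167) + e^(−4.3819) = 1.0000 + 0.15020 + 0.094969 + 0.054112 + 0.012502 = 1.3118.
P₃ = e^(−E₃/kT) / Z = 0.054112/1.3118 = 0.0413.

0.0413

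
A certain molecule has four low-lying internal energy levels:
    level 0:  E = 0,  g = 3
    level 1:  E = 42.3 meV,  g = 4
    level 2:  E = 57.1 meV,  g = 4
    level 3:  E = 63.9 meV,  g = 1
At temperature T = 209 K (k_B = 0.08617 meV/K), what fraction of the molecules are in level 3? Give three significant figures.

0.00804

k_BT = 0.08617 × 209 K = 18.010 meV.
Eᵢ/kT = 0, 2.3487, 3.1705, 3.5480.
Z = Σ gᵢe^(−Eᵢ/kT) = 3·e^(−0) + 4·e^(−2.3487) + 4·e^(−3.1705) + 1·e^(−3.5480) = 3.0000 + 0.38197 + 0.16793 + 0.028782 = 3.5787.
P₃ = g₃ e^(−E₃/kT) / Z = 0.028782/3.5787 = 0.00804.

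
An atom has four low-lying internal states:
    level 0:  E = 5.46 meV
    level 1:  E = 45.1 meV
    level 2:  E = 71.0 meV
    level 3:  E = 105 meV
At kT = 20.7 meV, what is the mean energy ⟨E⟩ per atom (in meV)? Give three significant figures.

13.3 meV

Eᵢ/kT = 0.26377, 2.1787, 3.4300, 5.0725.
Z = Σ e^(−Eᵢ/kT) = e^(−0.26377) + e^(−2.1787) + e^(−3.4300) + e^(−5.0725) = 0.76815 + 0.11319 + 0.032387 + 0.0062667 = 0.91999.
⟨E⟩ = Σ Eᵢ e^(−Eᵢ/kT) / Z = (5.46·0.76815 + 45.1·0.11319 + 71.0·0.032387 + 105·0.0062667) / 0.91999 = 13.3 meV.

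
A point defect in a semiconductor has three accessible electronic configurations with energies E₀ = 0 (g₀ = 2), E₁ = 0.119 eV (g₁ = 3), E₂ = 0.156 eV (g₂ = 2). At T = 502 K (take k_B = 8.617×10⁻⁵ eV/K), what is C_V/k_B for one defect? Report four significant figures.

0.8565

k_BT = 8.617×10⁻⁵ × 502 K = 0.0432573 eV.
Eᵢ/kT = 0, 2.75098, 3.60633.
Z = Σ gᵢe^(−Eᵢ/kT) = 2·e^(−0) + 3·e^(−2.75098) + 2·e^(−3.60633) = 2.00000 + 0.191596 + 0.0543026 = 2.24590.
⟨E⟩ = 0.0139237 eV, ⟨E²⟩ = 0.00179647 eV².
C_V/k_B = (⟨E²⟩ − ⟨E⟩²)/(kT)² = (0.00179647 − 0.000193869)/0.00187119 = 0.8565.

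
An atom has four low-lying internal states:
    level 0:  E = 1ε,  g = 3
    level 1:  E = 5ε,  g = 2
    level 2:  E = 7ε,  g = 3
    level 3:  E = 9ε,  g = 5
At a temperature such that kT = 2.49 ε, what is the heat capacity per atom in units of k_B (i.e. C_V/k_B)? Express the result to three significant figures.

Eᵢ/kT = 0.40161, 2.0080, 2.8112, 3.6145.
Z = Σ gᵢe^(−Eᵢ/kT) = 3·e^(−0.40161) + 2·e^(−2.0080) + 3·e^(−2.8112) + 5·e^(−3.6145) = 2.0077 + 0.26851 + 0.18040 + 0.13465 = 2.5913.
⟨E⟩ = 2.2479 ε, ⟨E²⟩ = 10.985 ε².
C_V/k_B = (⟨E²⟩ − ⟨E⟩²)/(kT)² = (10.985 − 5.0531)/6.2001 = 0.957.

0.957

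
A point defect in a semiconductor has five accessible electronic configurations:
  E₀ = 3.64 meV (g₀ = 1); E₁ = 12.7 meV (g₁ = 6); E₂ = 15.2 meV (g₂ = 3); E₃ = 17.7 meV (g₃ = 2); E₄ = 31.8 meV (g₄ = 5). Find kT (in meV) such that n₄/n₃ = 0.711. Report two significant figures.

n₄/n₃ = (g₄/g₃) exp[−(E₄−E₃)/kT] = 0.711.
⇒ (E₄−E₃)/kT = ln((5/2)/0.711) = ln(3.516) = 1.257.
kT = 14.1 meV / 1.257 = 11 meV.

11 meV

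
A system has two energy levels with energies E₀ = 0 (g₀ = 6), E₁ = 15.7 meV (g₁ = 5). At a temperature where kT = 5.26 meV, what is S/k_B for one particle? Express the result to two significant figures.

Eᵢ/kT = 0, 2.985.
Z = Σ gᵢe^(−Eᵢ/kT) = 6·e^(−0) + 5·e^(−2.985) = 6.000 + 0.2527 = 6.253.
⟨E⟩ = Σ EᵢPᵢ = 0.6345 meV.
S/k_B = ln Z + ⟨E⟩/kT = ln(6.253) + 0.6345/5.26 = 1.833 + 0.1206 = 2.0.

2.0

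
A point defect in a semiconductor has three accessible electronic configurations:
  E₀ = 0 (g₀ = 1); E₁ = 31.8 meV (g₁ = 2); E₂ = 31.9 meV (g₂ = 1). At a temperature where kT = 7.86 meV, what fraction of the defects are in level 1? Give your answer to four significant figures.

0.03325

Eᵢ/kT = 0, 4.04580, 4.05852.
Z = Σ gᵢe^(−Eᵢ/kT) = 1·e^(−0) + 2·e^(−4.04580) + 1·e^(−4.05852) = 1.00000 + 0.0349914 + 0.0172746 = 1.05227.
P₁ = g₁ e^(−E₁/kT) / Z = 0.0349914/1.05227 = 0.03325.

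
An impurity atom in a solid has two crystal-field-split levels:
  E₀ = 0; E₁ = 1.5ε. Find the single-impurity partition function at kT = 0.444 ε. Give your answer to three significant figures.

Eᵢ/kT = 0, 3.3784.
Z = Σ e^(−Eᵢ/kT) = e^(−0) + e^(−3.3784) = 1.0000 + 0.034102 = 1.0341.

Z = 1.03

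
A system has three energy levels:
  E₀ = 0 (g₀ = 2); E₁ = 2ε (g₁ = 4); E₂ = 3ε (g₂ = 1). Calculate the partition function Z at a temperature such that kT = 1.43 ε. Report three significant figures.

Z = 3.11

Eᵢ/kT = 0, 1.3986, 2.0979.
Z = Σ gᵢe^(−Eᵢ/kT) = 2·e^(−0) + 4·e^(−1.3986) + 1·e^(−2.0979) = 2.0000 + 0.98777 + 0.12271 = 3.1105.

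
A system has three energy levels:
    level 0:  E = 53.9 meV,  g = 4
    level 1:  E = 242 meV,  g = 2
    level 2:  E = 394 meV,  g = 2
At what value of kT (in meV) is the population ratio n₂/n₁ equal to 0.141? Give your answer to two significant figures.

78 meV

n₂/n₁ = (g₂/g₁) exp[−(E₂−E₁)/kT] = 0.141.
⇒ (E₂−E₁)/kT = ln((2/2)/0.141) = ln(7.092) = 1.959.
kT = 152 meV / 1.959 = 78 meV.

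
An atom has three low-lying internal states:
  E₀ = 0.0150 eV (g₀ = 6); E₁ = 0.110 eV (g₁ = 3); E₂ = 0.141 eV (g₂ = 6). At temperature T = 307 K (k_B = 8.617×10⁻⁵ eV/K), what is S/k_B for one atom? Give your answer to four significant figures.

1.902

k_BT = 8.617×10⁻⁵ × 307 K = 0.0264542 eV.
Eᵢ/kT = 0.567018, 4.15813, 5.32997.
Z = Σ gᵢe^(−Eᵢ/kT) = 6·e^(−0.567018) + 3·e^(−4.15813) + 6·e^(−5.32997) = 3.40329 + 0.0469103 + 0.0290653 = 3.47927.
⟨E⟩ = Σ EᵢPᵢ = 0.0173334 eV.
S/k_B = ln Z + ⟨E⟩/kT = ln(3.47927) + 0.0173334/0.0264542 = 1.24682 + 0.655223 = 1.902.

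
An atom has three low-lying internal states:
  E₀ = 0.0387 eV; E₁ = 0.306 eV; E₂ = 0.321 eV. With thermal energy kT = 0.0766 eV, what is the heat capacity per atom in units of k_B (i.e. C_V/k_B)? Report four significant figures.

Eᵢ/kT = 0.505222, 3.99478, 4.19060.
Z = Σ e^(−Eᵢ/kT) = e^(−0.505222) + e^(−3.99478) + e^(−4.19060) = 0.603372 + 0.0184115 + 0.0151372 = 0.636921.
⟨E⟩ = 0.0531360 eV, ⟨E²⟩ = 0.00657443 eV².
C_V/k_B = (⟨E²⟩ − ⟨E⟩²)/(kT)² = (0.00657443 − 0.00282343)/0.00586756 = 0.6393.

0.6393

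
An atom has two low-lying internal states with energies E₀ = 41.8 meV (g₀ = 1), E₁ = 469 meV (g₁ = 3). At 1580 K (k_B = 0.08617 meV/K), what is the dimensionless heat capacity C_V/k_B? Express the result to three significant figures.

1.00

k_BT = 0.08617 × 1580 K = 136.15 meV.
Eᵢ/kT = 0.30701, 3.4447.
Z = Σ gᵢe^(−Eᵢ/kT) = 1·e^(−0.30701) + 3·e^(−3.4447) = 0.73564 + 0.095743 = 0.83138.
⟨E⟩ = 90.997 meV, ⟨E²⟩ = 26877 meV².
C_V/k_B = (⟨E²⟩ − ⟨E⟩²)/(kT)² = (26877 − 8280.5)/18537 = 1.00.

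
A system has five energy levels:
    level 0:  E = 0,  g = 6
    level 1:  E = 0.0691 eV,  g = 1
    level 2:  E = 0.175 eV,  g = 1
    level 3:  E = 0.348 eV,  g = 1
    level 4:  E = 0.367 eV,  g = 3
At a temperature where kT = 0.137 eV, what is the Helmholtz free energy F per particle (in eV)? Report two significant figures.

-0.27 eV

Eᵢ/kT = 0, 0.5044, 1.277, 2.540, 2.679.
Z = Σ gᵢe^(−Eᵢ/kT) = 6·e^(−0) + 1·e^(−0.5044) + 1·e^(−1.277) + 1·e^(−2.540) + 3·e^(−2.679) = 6.000 + 0.6039 + 0.2789 + 0.07887 + 0.2059 = 7.168.
F = −kT ln Z = −0.137 × ln(7.168) = −0.137 × 1.970 = -0.27 eV.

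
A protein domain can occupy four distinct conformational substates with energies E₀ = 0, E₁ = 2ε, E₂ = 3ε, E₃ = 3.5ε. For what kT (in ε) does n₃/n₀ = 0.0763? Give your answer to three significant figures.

1.36 ε

n₃/n₀ = exp[−(E₃−E₀)/kT] = 0.0763.
⇒ (E₃−E₀)/kT = ln(1/0.0763) = ln(13.106) = 2.5731.
kT = 3.5ε / 2.5731 = 1.36 ε.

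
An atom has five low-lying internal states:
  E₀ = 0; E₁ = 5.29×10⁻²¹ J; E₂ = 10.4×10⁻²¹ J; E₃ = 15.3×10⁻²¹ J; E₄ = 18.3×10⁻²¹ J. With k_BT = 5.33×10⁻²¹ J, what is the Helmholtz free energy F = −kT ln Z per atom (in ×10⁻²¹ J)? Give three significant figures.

Eᵢ/kT = 0, 0.99250, 1.9512, 2.8705, 3.4334.
Z = Σ e^(−Eᵢ/kT) = e^(−0) + e^(−0.99250) + e^(−1.9512) + e^(−2.8705) + e^(−3.4334) = 1.0000 + 0.37065 + 0.14210 + 0.056671 + 0.032277 = 1.6017.
F = −kT ln Z = −5.33 × ln(1.6017) = −5.33 × 0.47107 = -2.51 ×10⁻²¹ J.

-2.51 ×10⁻²¹ J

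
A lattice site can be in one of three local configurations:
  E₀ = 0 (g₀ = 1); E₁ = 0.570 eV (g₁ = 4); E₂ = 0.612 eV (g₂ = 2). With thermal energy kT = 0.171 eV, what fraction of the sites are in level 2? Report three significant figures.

0.0466

Eᵢ/kT = 0, 3.3333, 3.5789.
Z = Σ gᵢe^(−Eᵢ/kT) = 1·e^(−0) + 4·e^(−3.3333) + 2·e^(−3.5789) = 1.0000 + 0.14270 + 0.055813 = 1.1985.
P₂ = g₂ e^(−E₂/kT) / Z = 0.055813/1.1985 = 0.0466.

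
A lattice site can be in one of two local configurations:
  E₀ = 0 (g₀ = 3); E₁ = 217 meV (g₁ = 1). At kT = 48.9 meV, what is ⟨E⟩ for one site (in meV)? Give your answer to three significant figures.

0.852 meV

Eᵢ/kT = 0, 4.4376.
Z = Σ gᵢe^(−Eᵢ/kT) = 3·e^(−0) + 1·e^(−4.4376) = 3.0000 + 0.011824 = 3.0118.
⟨E⟩ = Σ Eᵢ gᵢe^(−Eᵢ/kT) / Z = (0·3.0000 + 217·0.011824) / 3.0118 = 0.852 meV.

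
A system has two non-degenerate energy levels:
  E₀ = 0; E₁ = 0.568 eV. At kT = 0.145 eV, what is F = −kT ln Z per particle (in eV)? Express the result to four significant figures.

Eᵢ/kT = 0, 3.91724.
Z = Σ e^(−Eᵢ/kT) = e^(−0) + e^(−3.91724) = 1.00000 + 0.0198959 = 1.01990.
F = −kT ln Z = −0.145 × ln(1.01990) = −0.145 × 0.0197046 = -0.002857 eV.

-0.002857 eV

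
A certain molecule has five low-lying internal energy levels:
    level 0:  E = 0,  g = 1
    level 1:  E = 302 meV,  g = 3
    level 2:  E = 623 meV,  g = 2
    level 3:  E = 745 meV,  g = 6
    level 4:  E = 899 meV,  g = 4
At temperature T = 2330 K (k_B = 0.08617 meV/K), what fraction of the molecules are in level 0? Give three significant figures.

k_BT = 0.08617 × 2330 K = 200.78 meV.
Eᵢ/kT = 0, 1.5041, 3.1029, 3.7105, 4.4775.
Z = Σ gᵢe^(−Eᵢ/kT) = 1·e^(−0) + 3·e^(−1.5041) + 2·e^(−3.1029) + 6·e^(−3.7105) + 4·e^(−4.4775) = 1.0000 + 0.66665 + 0.089837 + 0.14679 + 0.045447 = 1.9487.
P₀ = g₀ e^(−E₀/kT) / Z = 1.0000/1.9487 = 0.513.

0.513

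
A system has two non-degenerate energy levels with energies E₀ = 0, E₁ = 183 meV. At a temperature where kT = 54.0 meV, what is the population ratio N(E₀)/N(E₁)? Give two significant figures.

30

n₀/n₁ = exp[−(E₀−E₁)/kT] = exp(−(-183 meV)/(54.0 meV)) = exp(3.389) = 30.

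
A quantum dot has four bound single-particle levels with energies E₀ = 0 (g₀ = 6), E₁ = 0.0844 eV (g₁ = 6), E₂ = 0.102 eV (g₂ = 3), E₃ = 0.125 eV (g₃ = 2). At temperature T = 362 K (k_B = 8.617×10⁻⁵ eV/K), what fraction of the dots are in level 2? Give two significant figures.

0.017

k_BT = 8.617×10⁻⁵ × 362 K = 0.03119 eV.
Eᵢ/kT = 0, 2.706, 3.270, 4.008.
Z = Σ gᵢe^(−Eᵢ/kT) = 6·e^(−0) + 6·e^(−2.706) + 3·e^(−3.270) + 2·e^(−4.008) = 6.000 + 0.4008 + 0.1140 + 0.03634 = 6.551.
P₂ = g₂ e^(−E₂/kT) / Z = 0.1140/6.551 = 0.017.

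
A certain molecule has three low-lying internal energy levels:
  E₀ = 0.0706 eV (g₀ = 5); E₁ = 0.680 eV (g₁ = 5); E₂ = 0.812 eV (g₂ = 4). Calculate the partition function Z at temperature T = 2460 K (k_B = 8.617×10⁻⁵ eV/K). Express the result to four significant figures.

k_BT = 8.617×10⁻⁵ × 2460 K = 0.211978 eV.
Eᵢ/kT = 0.333053, 3.20788, 3.83059.
Z = Σ gᵢe^(−Eᵢ/kT) = 5·e^(−0.333053) + 5·e^(−3.20788) + 4·e^(−3.83059) = 3.58366 + 0.202211 + 0.0867872 = 3.87266.

Z = 3.873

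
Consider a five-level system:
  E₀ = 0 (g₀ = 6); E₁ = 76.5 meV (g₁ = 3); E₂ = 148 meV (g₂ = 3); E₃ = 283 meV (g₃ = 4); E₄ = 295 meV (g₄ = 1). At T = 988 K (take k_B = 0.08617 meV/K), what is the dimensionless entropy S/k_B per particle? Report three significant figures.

k_BT = 0.08617 × 988 K = 85.136 meV.
Eᵢ/kT = 0, 0.89856, 1.7384, 3.3241, 3.4650.
Z = Σ gᵢe^(−Eᵢ/kT) = 6·e^(−0) + 3·e^(−0.89856) + 3·e^(−1.7384) + 4·e^(−3.3241) + 1·e^(−3.4650) = 6.0000 + 1.2215 + 0.52740 + 0.14402 + 0.031273 = 7.9242.
⟨E⟩ = Σ EᵢPᵢ = 27.950 meV.
S/k_B = ln Z + ⟨E⟩/kT = ln(7.9242) + 27.950/85.136 = 2.0699 + 0.32830 = 2.40.

2.40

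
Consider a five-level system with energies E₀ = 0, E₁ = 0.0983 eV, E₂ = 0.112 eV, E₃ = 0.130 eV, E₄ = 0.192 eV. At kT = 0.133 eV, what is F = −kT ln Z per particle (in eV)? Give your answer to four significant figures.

-0.1230 eV

Eᵢ/kT = 0, 0.739098, 0.842105, 0.977444, 1.44361.
Z = Σ e^(−Eᵢ/kT) = e^(−0) + e^(−0.739098) + e^(−0.842105) + e^(−0.977444) + e^(−1.44361) = 1.00000 + 0.477544 + 0.430803 + 0.376272 + 0.236074 = 2.52069.
F = −kT ln Z = −0.133 × ln(2.52069) = −0.133 × 0.924533 = -0.1230 eV.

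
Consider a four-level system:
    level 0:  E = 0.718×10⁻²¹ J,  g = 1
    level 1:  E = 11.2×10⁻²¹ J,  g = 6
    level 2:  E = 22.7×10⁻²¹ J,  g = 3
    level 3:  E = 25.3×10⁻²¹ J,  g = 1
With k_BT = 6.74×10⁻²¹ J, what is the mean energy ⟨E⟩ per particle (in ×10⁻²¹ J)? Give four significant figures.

Eᵢ/kT = 0.106528, 1.66172, 3.36795, 3.75371.
Z = Σ gᵢe^(−Eᵢ/kT) = 1·e^(−0.106528) + 6·e^(−1.66172) + 3·e^(−3.36795) + 1·e^(−3.75371) = 0.898950 + 1.13887 + 0.103381 + 0.0234307 = 2.16463.
⟨E⟩ = Σ Eᵢ gᵢe^(−Eᵢ/kT) / Z = (0.718·0.898950 + 11.2·1.13887 + 22.7·0.103381 + 25.3·0.0234307) / 2.16463 = 7.549 ×10⁻²¹ J.

7.549 ×10⁻²¹ J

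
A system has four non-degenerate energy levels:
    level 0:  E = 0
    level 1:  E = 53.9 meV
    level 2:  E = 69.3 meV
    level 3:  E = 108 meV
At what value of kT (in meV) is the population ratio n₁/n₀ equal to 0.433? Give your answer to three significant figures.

n₁/n₀ = exp[−(E₁−E₀)/kT] = 0.433.
⇒ (E₁−E₀)/kT = ln(1/0.433) = ln(2.3095) = 0.83703.
kT = 53.9 meV / 0.83703 = 64.4 meV.

64.4 meV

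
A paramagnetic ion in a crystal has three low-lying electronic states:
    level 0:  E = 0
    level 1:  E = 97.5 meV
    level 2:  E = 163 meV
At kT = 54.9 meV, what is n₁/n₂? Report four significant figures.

3.297

n₁/n₂ = exp[−(E₁−E₂)/kT] = exp(−(-65.5 meV)/(54.9 meV)) = exp(1.19308) = 3.297.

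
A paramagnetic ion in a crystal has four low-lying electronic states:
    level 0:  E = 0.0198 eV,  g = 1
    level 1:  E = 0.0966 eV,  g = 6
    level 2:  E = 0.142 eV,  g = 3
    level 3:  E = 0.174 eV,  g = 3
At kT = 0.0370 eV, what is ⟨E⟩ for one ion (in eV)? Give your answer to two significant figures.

0.061 eV

Eᵢ/kT = 0.5351, 2.611, 3.838, 4.703.
Z = Σ gᵢe^(−Eᵢ/kT) = 1·e^(−0.5351) + 6·e^(−2.611) + 3·e^(−3.838) + 3·e^(−4.703) = 0.5856 + 0.4408 + 0.06461 + 0.02720 = 1.118.
⟨E⟩ = Σ Eᵢ gᵢe^(−Eᵢ/kT) / Z = (0.0198·0.5856 + 0.0966·0.4408 + 0.142·0.06461 + 0.174·0.02720) / 1.118 = 0.061 eV.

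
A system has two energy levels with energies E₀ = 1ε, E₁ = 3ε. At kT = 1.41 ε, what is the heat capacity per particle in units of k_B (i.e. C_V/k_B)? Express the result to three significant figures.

0.316

Eᵢ/kT = 0.70922, 2.1277.
Z = Σ e^(−Eᵢ/kT) = e^(−0.70922) + e^(−2.1277) = 0.49203 + 0.11911 = 0.61114.
⟨E⟩ = 1.3898 ε, ⟨E²⟩ = 2.5592 ε².
C_V/k_B = (⟨E²⟩ − ⟨E⟩²)/(kT)² = (2.5592 − 1.9315)/1.9881 = 0.316.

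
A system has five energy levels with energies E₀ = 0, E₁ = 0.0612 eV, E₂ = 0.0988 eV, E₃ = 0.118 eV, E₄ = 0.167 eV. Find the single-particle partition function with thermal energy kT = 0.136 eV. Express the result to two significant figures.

Eᵢ/kT = 0, 0.4500, 0.7265, 0.8676, 1.228.
Z = Σ e^(−Eᵢ/kT) = e^(−0) + e^(−0.4500) + e^(−0.7265) + e^(−0.8676) + e^(−1.228) = 1.000 + 0.6376 + 0.4836 + 0.4200 + 0.2929 = 2.834.

Z = 2.8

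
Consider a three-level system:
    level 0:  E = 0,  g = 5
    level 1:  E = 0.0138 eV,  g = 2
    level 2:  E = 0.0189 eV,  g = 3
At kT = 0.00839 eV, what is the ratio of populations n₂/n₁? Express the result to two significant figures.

n₂/n₁ = (g₂/g₁) exp[−(E₂−E₁)/kT] = (3/2) × exp(−(0.0051 eV)/(0.00839 eV)) = (3/2) × exp(-0.6079) = 0.82.

0.82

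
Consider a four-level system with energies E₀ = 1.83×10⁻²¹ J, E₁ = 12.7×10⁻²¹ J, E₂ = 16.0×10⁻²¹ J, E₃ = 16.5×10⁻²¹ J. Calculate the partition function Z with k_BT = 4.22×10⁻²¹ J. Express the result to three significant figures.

Z = 0.740

Eᵢ/kT = 0.43365, 3.0095, 3.7915, 3.9100.
Z = Σ e^(−Eᵢ/kT) = e^(−0.43365) + e^(−3.0095) + e^(−3.7915) + e^(−3.9100) = 0.64814 + 0.049316 + 0.022562 + 0.020041 = 0.74006.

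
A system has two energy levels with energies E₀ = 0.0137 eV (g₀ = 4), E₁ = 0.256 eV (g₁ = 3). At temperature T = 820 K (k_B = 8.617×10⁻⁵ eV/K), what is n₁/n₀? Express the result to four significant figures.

k_BT = 8.617×10⁻⁵ × 820 K = 0.0706594 eV.
n₁/n₀ = (g₁/g₀) exp[−(E₁−E₀)/kT] = (3/4) × exp(−(0.2423 eV)/(0.0706594 eV)) = (3/4) × exp(-3.42913) = 0.02431.

0.02431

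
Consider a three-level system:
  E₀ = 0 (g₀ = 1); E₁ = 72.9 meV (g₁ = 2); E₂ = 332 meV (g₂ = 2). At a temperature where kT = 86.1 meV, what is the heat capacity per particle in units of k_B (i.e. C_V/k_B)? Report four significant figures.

0.4356

Eᵢ/kT = 0, 0.846690, 3.85598.
Z = Σ gᵢe^(−Eᵢ/kT) = 1·e^(−0) + 2·e^(−0.846690) + 2·e^(−3.85598) = 1.00000 + 0.857664 + 0.0423057 = 1.89997.
⟨E⟩ = 40.3002 meV, ⟨E²⟩ = 4853.28 meV².
C_V/k_B = (⟨E²⟩ − ⟨E⟩²)/(kT)² = (4853.28 − 1624.11)/7413.21 = 0.4356.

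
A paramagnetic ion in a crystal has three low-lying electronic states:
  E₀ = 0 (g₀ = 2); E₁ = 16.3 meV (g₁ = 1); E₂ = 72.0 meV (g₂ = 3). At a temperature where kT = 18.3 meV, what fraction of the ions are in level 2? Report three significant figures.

0.0238

Eᵢ/kT = 0, 0.89071, 3.9344.
Z = Σ gᵢe^(−Eᵢ/kT) = 2·e^(−0) + 1·e^(−0.89071) + 3·e^(−3.9344) = 2.0000 + 0.41036 + 0.058672 = 2.4690.
P₂ = g₂ e^(−E₂/kT) / Z = 0.058672/2.4690 = 0.0238.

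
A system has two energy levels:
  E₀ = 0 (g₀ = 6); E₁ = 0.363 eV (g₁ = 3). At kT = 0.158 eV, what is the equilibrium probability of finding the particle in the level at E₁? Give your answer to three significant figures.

0.0479

Eᵢ/kT = 0, 2.2975.
Z = Σ gᵢe^(−Eᵢ/kT) = 6·e^(−0) + 3·e^(−2.2975) = 6.0000 + 0.30153 = 6.3015.
P₁ = g₁ e^(−E₁/kT) / Z = 0.30153/6.3015 = 0.0479.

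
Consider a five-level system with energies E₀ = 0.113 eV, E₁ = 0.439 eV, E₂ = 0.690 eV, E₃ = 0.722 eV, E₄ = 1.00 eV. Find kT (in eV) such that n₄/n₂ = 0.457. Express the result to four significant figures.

n₄/n₂ = exp[−(E₄−E₂)/kT] = 0.457.
⇒ (E₄−E₂)/kT = ln(1/0.457) = ln(2.18818) = 0.783070.
kT = 0.310 eV / 0.783070 = 0.3959 eV.

0.3959 eV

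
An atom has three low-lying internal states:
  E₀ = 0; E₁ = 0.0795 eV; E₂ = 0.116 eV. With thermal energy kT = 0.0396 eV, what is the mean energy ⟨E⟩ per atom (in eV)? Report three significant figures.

0.0142 eV

Eᵢ/kT = 0, 2.0076, 2.9293.
Z = Σ e^(−Eᵢ/kT) = e^(−0) + e^(−2.0076) + e^(−2.9293) = 1.0000 + 0.13431 + 0.053434 = 1.1877.
⟨E⟩ = Σ Eᵢ e^(−Eᵢ/kT) / Z = (0·1.0000 + 0.0795·0.13431 + 0.116·0.053434) / 1.1877 = 0.0142 eV.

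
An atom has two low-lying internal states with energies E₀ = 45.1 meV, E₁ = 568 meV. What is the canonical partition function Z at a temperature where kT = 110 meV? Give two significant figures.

Z = 0.67

Eᵢ/kT = 0.4100, 5.164.
Z = Σ e^(−Eᵢ/kT) = e^(−0.4100) + e^(−5.164) = 0.6637 + 0.005719 = 0.6694.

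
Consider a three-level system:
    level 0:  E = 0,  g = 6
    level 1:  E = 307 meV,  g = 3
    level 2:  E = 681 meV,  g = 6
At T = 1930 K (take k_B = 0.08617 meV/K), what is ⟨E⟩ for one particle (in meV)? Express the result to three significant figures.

k_BT = 0.08617 × 1930 K = 166.31 meV.
Eᵢ/kT = 0, 1.8460, 4.0948.
Z = Σ gᵢe^(−Eᵢ/kT) = 6·e^(−0) + 3·e^(−1.8460) + 6·e^(−4.0948) = 6.0000 + 0.47360 + 0.099954 = 6.5736.
⟨E⟩ = Σ Eᵢ gᵢe^(−Eᵢ/kT) / Z = (0·6.0000 + 307·0.47360 + 681·0.099954) / 6.5736 = 32.5 meV.

32.5 meV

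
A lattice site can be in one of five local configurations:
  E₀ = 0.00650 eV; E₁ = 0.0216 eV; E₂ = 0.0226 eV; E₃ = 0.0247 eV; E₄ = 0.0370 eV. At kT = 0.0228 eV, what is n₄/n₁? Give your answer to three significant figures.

n₄/n₁ = exp[−(E₄−E₁)/kT] = exp(−(0.0154 eV)/(0.0228 eV)) = exp(-0.67544) = 0.509.

0.509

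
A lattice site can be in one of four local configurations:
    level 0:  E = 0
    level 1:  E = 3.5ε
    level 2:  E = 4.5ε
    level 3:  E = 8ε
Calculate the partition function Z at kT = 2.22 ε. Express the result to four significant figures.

Eᵢ/kT = 0, 1.57658, 2.02703, 3.60360.
Z = Σ e^(−Eᵢ/kT) = e^(−0) + e^(−1.57658) + e^(−2.02703) + e^(−3.60360) = 1.00000 + 0.206681 + 0.131726 + 0.0272255 = 1.36563.

Z = 1.366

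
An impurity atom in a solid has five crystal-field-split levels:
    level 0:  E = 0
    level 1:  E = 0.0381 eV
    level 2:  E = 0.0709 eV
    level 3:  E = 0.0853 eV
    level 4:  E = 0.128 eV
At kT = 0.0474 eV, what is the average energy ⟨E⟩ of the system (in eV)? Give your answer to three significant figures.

Eᵢ/kT = 0, 0.80380, 1.4958, 1.7996, 2.7004.
Z = Σ e^(−Eᵢ/kT) = e^(−0) + e^(−0.80380) + e^(−1.4958) + e^(−1.7996) + e^(−2.7004) = 1.0000 + 0.44762 + 0.22407 + 0.16537 + 0.067179 = 1.9042.
⟨E⟩ = Σ Eᵢ e^(−Eᵢ/kT) / Z = (0·1.0000 + 0.0381·0.44762 + 0.0709·0.22407 + 0.0853·0.16537 + 0.128·0.067179) / 1.9042 = 0.0292 eV.

0.0292 eV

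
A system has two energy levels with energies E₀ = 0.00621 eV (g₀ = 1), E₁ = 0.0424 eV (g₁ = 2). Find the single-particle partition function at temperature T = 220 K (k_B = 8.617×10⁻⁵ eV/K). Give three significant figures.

Z = 0.934

k_BT = 8.617×10⁻⁵ × 220 K = 0.018957 eV.
Eᵢ/kT = 0.32758, 2.2366.
Z = Σ gᵢe^(−Eᵢ/kT) = 1·e^(−0.32758) + 2·e^(−2.2366) = 0.72067 + 0.21364 = 0.93431.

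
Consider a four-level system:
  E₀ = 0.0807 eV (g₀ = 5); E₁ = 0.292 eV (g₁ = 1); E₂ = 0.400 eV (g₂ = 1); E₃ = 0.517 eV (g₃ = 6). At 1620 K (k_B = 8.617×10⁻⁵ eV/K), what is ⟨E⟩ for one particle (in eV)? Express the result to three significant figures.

k_BT = 8.617×10⁻⁵ × 1620 K = 0.13960 eV.
Eᵢ/kT = 0.57808, 2.0917, 2.8653, 3.7034.
Z = Σ gᵢe^(−Eᵢ/kT) = 5·e^(−0.57808) + 1·e^(−2.0917) + 1·e^(−2.8653) + 6·e^(−3.7034) = 2.8049 + 0.12348 + 0.056966 + 0.14784 = 3.1332.
⟨E⟩ = Σ Eᵢ gᵢe^(−Eᵢ/kT) / Z = (0.0807·2.8049 + 0.292·0.12348 + 0.400·0.056966 + 0.517·0.14784) / 3.1332 = 0.115 eV.

0.115 eV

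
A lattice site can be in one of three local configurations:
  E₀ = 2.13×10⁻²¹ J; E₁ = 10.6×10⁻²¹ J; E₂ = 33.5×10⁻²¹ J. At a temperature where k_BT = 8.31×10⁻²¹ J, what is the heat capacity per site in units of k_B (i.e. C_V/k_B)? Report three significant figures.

0.399

Eᵢ/kT = 0.25632, 1.2756, 4.0313.
Z = Σ e^(−Eᵢ/kT) = e^(−0.25632) + e^(−1.2756) + e^(−4.0313) = 0.77389 + 0.27926 + 0.017751 = 1.0709.
⟨E⟩ = 4.8587, ⟨E²⟩ = 51.181.
C_V/k_B = (⟨E²⟩ − ⟨E⟩²)/(kT)² = (51.181 − 23.607)/69.056 = 0.399.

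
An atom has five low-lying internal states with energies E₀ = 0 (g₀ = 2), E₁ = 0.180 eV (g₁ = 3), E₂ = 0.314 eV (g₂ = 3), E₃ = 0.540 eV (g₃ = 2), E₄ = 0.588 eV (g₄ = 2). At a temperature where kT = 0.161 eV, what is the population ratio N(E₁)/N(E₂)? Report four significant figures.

2.299

n₁/n₂ = (g₁/g₂) exp[−(E₁−E₂)/kT] = (3/3) × exp(−(-0.134 eV)/(0.161 eV)) = (3/3) × exp(0.832298) = 2.299.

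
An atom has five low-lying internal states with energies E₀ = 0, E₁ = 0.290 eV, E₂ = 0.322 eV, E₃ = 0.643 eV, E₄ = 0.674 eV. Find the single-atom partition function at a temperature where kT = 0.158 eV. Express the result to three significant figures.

Eᵢ/kT = 0, 1.8354, 2.0380, 4.0696, 4.2658.
Z = Σ e^(−Eᵢ/kT) = e^(−0) + e^(−1.8354) + e^(−2.0380) + e^(−4.0696) + e^(−4.2658) = 1.0000 + 0.15955 + 0.13029 + 0.017084 + 0.014041 = 1.3210.

Z = 1.32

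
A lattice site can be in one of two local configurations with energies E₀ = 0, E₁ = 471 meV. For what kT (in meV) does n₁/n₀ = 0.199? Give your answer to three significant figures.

292 meV

n₁/n₀ = exp[−(E₁−E₀)/kT] = 0.199.
⇒ (E₁−E₀)/kT = ln(1/0.199) = ln(5.0251) = 1.6144.
kT = 471 meV / 1.6144 = 292 meV.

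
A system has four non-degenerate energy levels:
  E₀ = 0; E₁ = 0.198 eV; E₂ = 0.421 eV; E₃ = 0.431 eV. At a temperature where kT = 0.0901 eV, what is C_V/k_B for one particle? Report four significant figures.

Eᵢ/kT = 0, 2.19756, 4.67259, 4.78357.
Z = Σ e^(−Eᵢ/kT) = e^(−0) + e^(−2.19756) + e^(−4.67259) + e^(−4.78357) = 1.00000 + 0.111074 + 0.00934803 + 0.00836608 = 1.12879.
⟨E⟩ = 0.0261643 eV, ⟨E²⟩ = 0.00670230 eV².
C_V/k_B = (⟨E²⟩ − ⟨E⟩²)/(kT)² = (0.00670230 − 0.000684571)/0.00811801 = 0.7413.

0.7413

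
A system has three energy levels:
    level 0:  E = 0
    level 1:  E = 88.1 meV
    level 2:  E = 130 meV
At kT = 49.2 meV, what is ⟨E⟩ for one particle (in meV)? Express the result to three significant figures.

Eᵢ/kT = 0, 1.7907, 2.6423.
Z = Σ e^(−Eᵢ/kT) = e^(−0) + e^(−1.7907) + e^(−2.6423) = 1.0000 + 0.16684 + 0.071197 = 1.2380.
⟨E⟩ = Σ Eᵢ e^(−Eᵢ/kT) / Z = (0·1.0000 + 88.1·0.16684 + 130·0.071197) / 1.2380 = 19.3 meV.

19.3 meV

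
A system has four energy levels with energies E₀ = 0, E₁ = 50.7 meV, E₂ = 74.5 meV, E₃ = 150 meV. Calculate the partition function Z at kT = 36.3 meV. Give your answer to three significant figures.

Z = 1.39

Eᵢ/kT = 0, 1.3967, 2.0523, 4.1322.
Z = Σ e^(−Eᵢ/kT) = e^(−0) + e^(−1.3967) + e^(−2.0523) + e^(−4.1322) = 1.0000 + 0.24741 + 0.12844 + 0.016048 = 1.3919.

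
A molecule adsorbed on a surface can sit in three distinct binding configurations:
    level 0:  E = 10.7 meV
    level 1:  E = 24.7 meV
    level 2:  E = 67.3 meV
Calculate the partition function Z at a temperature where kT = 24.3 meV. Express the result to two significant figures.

Z = 1.1

Eᵢ/kT = 0.4403, 1.016, 2.770.
Z = Σ e^(−Eᵢ/kT) = e^(−0.4403) + e^(−1.016) + e^(−2.770) = 0.6438 + 0.3620 + 0.06266 = 1.068.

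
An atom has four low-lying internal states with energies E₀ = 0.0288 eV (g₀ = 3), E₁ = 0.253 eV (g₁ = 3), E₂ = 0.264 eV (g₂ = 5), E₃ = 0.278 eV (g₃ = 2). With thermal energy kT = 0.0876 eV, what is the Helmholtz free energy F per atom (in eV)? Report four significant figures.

Eᵢ/kT = 0.328767, 2.88813, 3.01370, 3.17352.
Z = Σ gᵢe^(−Eᵢ/kT) = 3·e^(−0.328767) + 3·e^(−2.88813) + 5·e^(−3.01370) + 2·e^(−3.17352) = 2.15943 + 0.167041 + 0.245548 + 0.0837120 = 2.65573.
F = −kT ln Z = −0.0876 × ln(2.65573) = −0.0876 × 0.976720 = -0.08556 eV.

-0.08556 eV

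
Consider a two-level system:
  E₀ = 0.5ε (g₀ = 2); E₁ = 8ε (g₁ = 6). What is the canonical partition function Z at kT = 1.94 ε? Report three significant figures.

Z = 1.64

Eᵢ/kT = 0.25773, 4.1237.
Z = Σ gᵢe^(−Eᵢ/kT) = 2·e^(−0.25773) + 6·e^(−4.1237) = 1.5456 + 0.097107 = 1.6427.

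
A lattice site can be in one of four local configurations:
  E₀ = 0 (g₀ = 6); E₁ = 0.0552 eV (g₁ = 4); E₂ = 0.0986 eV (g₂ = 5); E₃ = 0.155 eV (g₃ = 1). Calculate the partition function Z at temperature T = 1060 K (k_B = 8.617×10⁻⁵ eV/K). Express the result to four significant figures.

Z = 10.07

k_BT = 8.617×10⁻⁵ × 1060 K = 0.0913402 eV.
Eᵢ/kT = 0, 0.604334, 1.07948, 1.69695.
Z = Σ gᵢe^(−Eᵢ/kT) = 6·e^(−0) + 4·e^(−0.604334) + 5·e^(−1.07948) + 1·e^(−1.69695) = 6.00000 + 2.18575 + 1.69886 + 0.183242 = 10.0679.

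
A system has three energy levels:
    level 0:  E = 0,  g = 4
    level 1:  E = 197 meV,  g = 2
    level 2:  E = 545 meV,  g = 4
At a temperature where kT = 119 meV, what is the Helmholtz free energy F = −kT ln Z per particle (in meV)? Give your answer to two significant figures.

Eᵢ/kT = 0, 1.655, 4.580.
Z = Σ gᵢe^(−Eᵢ/kT) = 4·e^(−0) + 2·e^(−1.655) + 4·e^(−4.580) = 4.000 + 0.3822 + 0.04102 = 4.423.
F = −kT ln Z = −119 × ln(4.423) = −119 × 1.487 = -180 meV.

-180 meV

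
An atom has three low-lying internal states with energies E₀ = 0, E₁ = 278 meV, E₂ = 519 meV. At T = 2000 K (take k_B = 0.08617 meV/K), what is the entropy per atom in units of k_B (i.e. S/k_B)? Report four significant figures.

k_BT = 0.08617 × 2000 K = 172.340 meV.
Eᵢ/kT = 0, 1.61309, 3.01149.
Z = Σ e^(−Eᵢ/kT) = e^(−0) + e^(−1.61309) + e^(−3.01149) = 1.00000 + 0.199271 + 0.0492183 = 1.24849.
⟨E⟩ = Σ EᵢPᵢ = 64.8316 meV.
S/k_B = ln Z + ⟨E⟩/kT = ln(1.24849) + 64.8316/172.340 = 0.221935 + 0.376184 = 0.5981.

0.5981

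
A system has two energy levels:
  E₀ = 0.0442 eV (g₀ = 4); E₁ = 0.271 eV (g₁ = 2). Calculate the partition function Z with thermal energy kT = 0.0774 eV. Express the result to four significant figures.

Z = 2.320

Eᵢ/kT = 0.571059, 3.50129.
Z = Σ gᵢe^(−Eᵢ/kT) = 4·e^(−0.571059) + 2·e^(−3.50129) = 2.25971 + 0.0603169 = 2.32003.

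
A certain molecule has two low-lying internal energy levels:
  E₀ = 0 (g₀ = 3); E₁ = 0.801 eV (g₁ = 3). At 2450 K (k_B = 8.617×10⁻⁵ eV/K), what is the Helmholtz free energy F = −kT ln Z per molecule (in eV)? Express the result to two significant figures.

-0.24 eV

k_BT = 8.617×10⁻⁵ × 2450 K = 0.2111 eV.
Eᵢ/kT = 0, 3.794.
Z = Σ gᵢe^(−Eᵢ/kT) = 3·e^(−0) + 3·e^(−3.794) = 3.000 + 0.06752 = 3.068.
F = −kT ln Z = −0.2111 × ln(3.068) = −0.2111 × 1.121 = -0.24 eV.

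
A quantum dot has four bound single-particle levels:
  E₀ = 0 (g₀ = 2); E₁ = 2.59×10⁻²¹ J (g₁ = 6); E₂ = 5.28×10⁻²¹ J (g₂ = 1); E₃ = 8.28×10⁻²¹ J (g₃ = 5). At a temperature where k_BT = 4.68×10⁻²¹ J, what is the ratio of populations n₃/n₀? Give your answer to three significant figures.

0.426

n₃/n₀ = (g₃/g₀) exp[−(E₃−E₀)/kT] = (5/2) × exp(−(8.28 ×10⁻²¹ J)/(4.68 ×10⁻²¹ J)) = (5/2) × exp(-1.7692) = 0.426.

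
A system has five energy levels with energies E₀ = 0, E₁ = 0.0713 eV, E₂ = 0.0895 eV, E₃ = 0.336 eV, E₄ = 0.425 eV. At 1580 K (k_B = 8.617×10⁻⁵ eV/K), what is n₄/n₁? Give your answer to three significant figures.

0.0744

k_BT = 8.617×10⁻⁵ × 1580 K = 0.13615 eV.
n₄/n₁ = exp[−(E₄−E₁)/kT] = exp(−(0.3537 eV)/(0.13615 eV)) = exp(-2.5979) = 0.0744.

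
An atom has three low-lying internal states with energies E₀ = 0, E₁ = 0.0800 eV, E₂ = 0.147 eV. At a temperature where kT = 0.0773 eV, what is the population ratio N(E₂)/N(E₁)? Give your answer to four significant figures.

n₂/n₁ = exp[−(E₂−E₁)/kT] = exp(−(0.0670 eV)/(0.0773 eV)) = exp(-0.866753) = 0.4203.

0.4203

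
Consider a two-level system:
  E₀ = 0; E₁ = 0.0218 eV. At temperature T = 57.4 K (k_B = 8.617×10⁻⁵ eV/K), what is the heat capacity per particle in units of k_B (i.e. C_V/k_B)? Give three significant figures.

0.231

k_BT = 8.617×10⁻⁵ × 57.4 K = 0.0049462 eV.
Eᵢ/kT = 0, 4.4074.
Z = Σ e^(−Eᵢ/kT) = e^(−0) + e^(−4.4074) = 1.0000 + 0.012187 = 1.0122.
⟨E⟩ = 0.00026247 eV, ⟨E²⟩ = 0.0000057219 eV².
C_V/k_B = (⟨E²⟩ − ⟨E⟩²)/(kT)² = (0.0000057219 − 0.000000068891)/0.000024465 = 0.231.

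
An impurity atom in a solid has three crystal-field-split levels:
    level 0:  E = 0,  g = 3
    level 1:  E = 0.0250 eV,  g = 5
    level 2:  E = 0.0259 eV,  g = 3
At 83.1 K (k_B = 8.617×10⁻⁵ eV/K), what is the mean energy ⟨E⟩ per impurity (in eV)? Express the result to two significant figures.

k_BT = 8.617×10⁻⁵ × 83.1 K = 0.007161 eV.
Eᵢ/kT = 0, 3.491, 3.617.
Z = Σ gᵢe^(−Eᵢ/kT) = 3·e^(−0) + 5·e^(−3.491) + 3·e^(−3.617) = 3.000 + 0.1524 + 0.08059 = 3.233.
⟨E⟩ = Σ Eᵢ gᵢe^(−Eᵢ/kT) / Z = (0·3.000 + 0.0250·0.1524 + 0.0259·0.08059) / 3.233 = 0.0018 eV.

0.0018 eV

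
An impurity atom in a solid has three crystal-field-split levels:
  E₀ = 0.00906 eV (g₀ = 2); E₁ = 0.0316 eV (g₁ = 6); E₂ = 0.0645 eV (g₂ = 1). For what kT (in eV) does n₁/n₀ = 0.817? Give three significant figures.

n₁/n₀ = (g₁/g₀) exp[−(E₁−E₀)/kT] = 0.817.
⇒ (E₁−E₀)/kT = ln((6/2)/0.817) = ln(3.6720) = 1.3007.
kT = 0.02254 eV / 1.3007 = 0.0173 eV.

0.0173 eV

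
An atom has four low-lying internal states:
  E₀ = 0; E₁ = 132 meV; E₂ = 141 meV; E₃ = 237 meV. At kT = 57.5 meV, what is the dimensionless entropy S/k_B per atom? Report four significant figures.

0.6081

Eᵢ/kT = 0, 2.29565, 2.45217, 4.12174.
Z = Σ e^(−Eᵢ/kT) = e^(−0) + e^(−2.29565) + e^(−2.45217) + e^(−4.12174) = 1.00000 + 0.100696 + 0.0861065 + 0.0162163 = 1.20302.
⟨E⟩ = Σ EᵢPᵢ = 24.3355 meV.
S/k_B = ln Z + ⟨E⟩/kT = ln(1.20302) + 24.3355/57.5 = 0.184835 + 0.423226 = 0.6081.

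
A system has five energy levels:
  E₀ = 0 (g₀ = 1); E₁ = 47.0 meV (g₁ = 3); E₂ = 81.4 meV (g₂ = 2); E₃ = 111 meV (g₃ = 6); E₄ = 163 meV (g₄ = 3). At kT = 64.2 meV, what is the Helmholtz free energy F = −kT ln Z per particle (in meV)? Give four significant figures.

-93.75 meV

Eᵢ/kT = 0, 0.732087, 1.26791, 1.72897, 2.53894.
Z = Σ gᵢe^(−Eᵢ/kT) = 1·e^(−0) + 3·e^(−0.732087) + 2·e^(−1.26791) + 6·e^(−1.72897) + 3·e^(−2.53894) = 1.00000 + 1.44271 + 0.562838 + 1.06480 + 0.236850 = 4.30720.
F = −kT ln Z = −64.2 × ln(4.30720) = −64.2 × 1.46029 = -93.75 meV.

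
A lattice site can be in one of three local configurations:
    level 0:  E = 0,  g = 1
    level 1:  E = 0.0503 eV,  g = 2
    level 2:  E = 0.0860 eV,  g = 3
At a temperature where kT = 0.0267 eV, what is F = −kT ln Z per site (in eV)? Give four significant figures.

Eᵢ/kT = 0, 1.88390, 3.22097.
Z = Σ gᵢe^(−Eᵢ/kT) = 1·e^(−0) + 2·e^(−1.88390) + 3·e^(−3.22097) = 1.00000 + 0.303992 + 0.119749 = 1.42374.
F = −kT ln Z = −0.0267 × ln(1.42374) = −0.0267 × 0.353287 = -0.009433 eV.

-0.009433 eV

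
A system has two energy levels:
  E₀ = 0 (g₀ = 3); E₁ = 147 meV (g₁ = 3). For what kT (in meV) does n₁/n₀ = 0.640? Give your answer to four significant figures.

329.4 meV

n₁/n₀ = (g₁/g₀) exp[−(E₁−E₀)/kT] = 0.640.
⇒ (E₁−E₀)/kT = ln((3/3)/0.640) = ln(1.56250) = 0.446287.
kT = 147 meV / 0.446287 = 329.4 meV.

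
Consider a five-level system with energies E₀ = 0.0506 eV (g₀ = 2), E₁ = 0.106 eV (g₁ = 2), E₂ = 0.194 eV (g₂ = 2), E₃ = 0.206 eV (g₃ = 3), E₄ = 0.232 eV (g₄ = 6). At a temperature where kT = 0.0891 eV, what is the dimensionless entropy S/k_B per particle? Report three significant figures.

Eᵢ/kT = 0.56790, 1.1897, 2.1773, 2.3120, 2.6038.
Z = Σ gᵢe^(−Eᵢ/kT) = 2·e^(−0.56790) + 2·e^(−1.1897) + 2·e^(−2.1773) + 3·e^(−2.3120) + 6·e^(−2.6038) = 1.1334 + 0.60863 + 0.22669 + 0.29719 + 0.44395 = 2.7099.
⟨E⟩ = Σ EᵢPᵢ = 0.12180 eV.
S/k_B = ln Z + ⟨E⟩/kT = ln(2.7099) + 0.12180/0.0891 = 0.99691 + 1.3670 = 2.36.

2.36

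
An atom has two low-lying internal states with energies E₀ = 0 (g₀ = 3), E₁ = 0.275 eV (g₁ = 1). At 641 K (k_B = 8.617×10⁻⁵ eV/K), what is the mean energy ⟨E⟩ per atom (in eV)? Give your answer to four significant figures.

k_BT = 8.617×10⁻⁵ × 641 K = 0.0552350 eV.
Eᵢ/kT = 0, 4.97873.
Z = Σ gᵢe^(−Eᵢ/kT) = 3·e^(−0) + 1·e^(−4.97873) = 3.00000 + 0.00688280 = 3.00688.
⟨E⟩ = Σ Eᵢ gᵢe^(−Eᵢ/kT) / Z = (0·3.00000 + 0.275·0.00688280) / 3.00688 = 0.0006295 eV.

0.0006295 eV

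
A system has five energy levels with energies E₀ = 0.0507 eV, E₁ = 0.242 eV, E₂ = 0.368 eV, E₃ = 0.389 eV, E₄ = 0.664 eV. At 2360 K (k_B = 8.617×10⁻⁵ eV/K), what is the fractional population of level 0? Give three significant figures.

k_BT = 8.617×10⁻⁵ × 2360 K = 0.20336 eV.
Eᵢ/kT = 0.24931, 1.1900, 1.8096, 1.9129, 3.2651.
Z = Σ e^(−Eᵢ/kT) = e^(−0.24931) + e^(−1.1900) + e^(−1.8096) + e^(−1.9129) + e^(−3.2651) = 0.77934 + 0.30422 + 0.16372 + 0.14765 + 0.038193 = 1.4331.
P₀ = e^(−E₀/kT) / Z = 0.77934/1.4331 = 0.544.

0.544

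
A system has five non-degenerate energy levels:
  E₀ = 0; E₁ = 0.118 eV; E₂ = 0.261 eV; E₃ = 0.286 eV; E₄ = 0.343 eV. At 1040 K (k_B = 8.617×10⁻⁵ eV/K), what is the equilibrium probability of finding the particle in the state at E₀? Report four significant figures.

0.7219

k_BT = 8.617×10⁻⁵ × 1040 K = 0.0896168 eV.
Eᵢ/kT = 0, 1.31672, 2.91240, 3.19137, 3.82741.
Z = Σ e^(−Eᵢ/kT) = e^(−0) + e^(−1.31672) + e^(−2.91240) + e^(−3.19137) + e^(−3.82741) = 1.00000 + 0.268013 + 0.0543451 + 0.0411155 + 0.0217659 = 1.38524.
P₀ = e^(−E₀/kT) / Z = 1.00000/1.38524 = 0.7219.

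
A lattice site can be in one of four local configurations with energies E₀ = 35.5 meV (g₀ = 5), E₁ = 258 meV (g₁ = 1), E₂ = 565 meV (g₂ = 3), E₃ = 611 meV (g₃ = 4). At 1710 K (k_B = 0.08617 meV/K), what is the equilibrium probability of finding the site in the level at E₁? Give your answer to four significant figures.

k_BT = 0.08617 × 1710 K = 147.351 meV.
Eᵢ/kT = 0.240921, 1.75092, 3.83438, 4.14656.
Z = Σ gᵢe^(−Eᵢ/kT) = 5·e^(−0.240921) + 1·e^(−1.75092) + 3·e^(−3.83438) + 4·e^(−4.14656) = 3.92952 + 0.173614 + 0.0648442 + 0.0632750 = 4.23125.
P₁ = g₁ e^(−E₁/kT) / Z = 0.173614/4.23125 = 0.04103.

0.04103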